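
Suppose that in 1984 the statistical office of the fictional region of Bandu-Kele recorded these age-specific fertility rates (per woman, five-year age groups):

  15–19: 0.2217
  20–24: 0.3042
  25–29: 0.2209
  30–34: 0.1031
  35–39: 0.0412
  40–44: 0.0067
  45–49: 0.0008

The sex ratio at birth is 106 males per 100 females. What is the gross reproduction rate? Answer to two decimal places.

2.18

Proportion female at birth = 100 / (100 + 106) = 0.48544.
Sum of ASFRs = 0.2217 + 0.3042 + 0.2209 + 0.1031 + 0.0412 + 0.0067 + 0.0008 = 0.8986
TFR = 5 × 0.8986 = 4.493
GRR = 0.48544 × 4.493 = 2.18108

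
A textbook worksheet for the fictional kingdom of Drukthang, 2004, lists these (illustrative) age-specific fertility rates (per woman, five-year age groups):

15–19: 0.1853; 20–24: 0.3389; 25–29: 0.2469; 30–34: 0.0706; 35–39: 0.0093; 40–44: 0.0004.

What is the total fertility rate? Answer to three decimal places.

4.257

Sum of ASFRs = 0.1853 + 0.3389 + 0.2469 + 0.0706 + 0.0093 + 0.0004 = 0.8514
TFR = 5 × 0.8514 = 4.257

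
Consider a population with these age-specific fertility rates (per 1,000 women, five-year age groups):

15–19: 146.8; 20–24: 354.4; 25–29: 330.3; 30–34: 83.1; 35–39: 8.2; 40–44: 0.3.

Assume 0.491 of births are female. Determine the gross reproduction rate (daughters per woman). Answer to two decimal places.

Proportion female at birth = 0.491.
Sum of ASFRs = 146.8 + 354.4 + 330.3 + 83.1 + 8.2 + 0.3 = 923.1
TFR = 5 × 923.1 / 1000 = 4.6155
GRR = 0.491 × 4.6155 = 2.26621

2.27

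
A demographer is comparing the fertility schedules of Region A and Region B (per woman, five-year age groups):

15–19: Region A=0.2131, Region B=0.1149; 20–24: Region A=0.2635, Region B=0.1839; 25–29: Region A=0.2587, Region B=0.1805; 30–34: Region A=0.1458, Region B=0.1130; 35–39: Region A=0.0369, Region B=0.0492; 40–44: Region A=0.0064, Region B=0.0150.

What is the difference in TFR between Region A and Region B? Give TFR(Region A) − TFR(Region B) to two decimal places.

Region A:
  Sum of ASFRs = 0.2131 + 0.2635 + 0.2587 + 0.1458 + 0.0369 + 0.0064 = 0.9244
  TFR = 5 × 0.9244 = 4.622
Region B:
  Sum of ASFRs = 0.1149 + 0.1839 + 0.1805 + 0.1130 + 0.0492 + 0.0150 = 0.6565
  TFR = 5 × 0.6565 = 3.2825
Difference = 4.622 − 3.2825 = 1.3395

1.34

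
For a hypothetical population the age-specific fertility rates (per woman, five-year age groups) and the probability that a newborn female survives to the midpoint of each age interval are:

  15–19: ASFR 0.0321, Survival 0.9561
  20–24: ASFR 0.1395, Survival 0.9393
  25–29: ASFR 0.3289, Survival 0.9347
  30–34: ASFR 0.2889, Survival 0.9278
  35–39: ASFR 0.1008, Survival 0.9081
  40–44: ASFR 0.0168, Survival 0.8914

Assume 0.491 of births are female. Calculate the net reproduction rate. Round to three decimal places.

2.071

Proportion female at birth = 0.491.
Per-age-group product (5 × ASFR × survival probability):
  15–19: 5 × 0.0321 × 0.9561 = 0.15345
  20–24: 5 × 0.1395 × 0.9393 = 0.65516
  25–29: 5 × 0.3289 × 0.9347 = 1.53711
  30–34: 5 × 0.2889 × 0.9278 = 1.34021
  35–39: 5 × 0.1008 × 0.9081 = 0.45768
  40–44: 5 × 0.0168 × 0.8914 = 0.07488
Sum = 4.21849
NRR = 0.491 × 4.21849 = 2.07128
An NRR exceeding 1 indicates intrinsic growth under these rates.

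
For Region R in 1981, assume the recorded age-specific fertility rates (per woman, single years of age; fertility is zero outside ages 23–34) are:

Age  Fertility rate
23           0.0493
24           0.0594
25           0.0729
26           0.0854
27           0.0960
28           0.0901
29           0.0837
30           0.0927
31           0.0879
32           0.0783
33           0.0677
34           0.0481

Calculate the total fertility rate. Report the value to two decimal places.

0.91

Sum of ASFRs = 0.0493 + 0.0594 + 0.0729 + 0.0854 + 0.0960 + 0.0901 + 0.0837 + 0.0927 + 0.0879 + 0.0783 + 0.0677 + 0.0481 = 0.9115
TFR = 0.9115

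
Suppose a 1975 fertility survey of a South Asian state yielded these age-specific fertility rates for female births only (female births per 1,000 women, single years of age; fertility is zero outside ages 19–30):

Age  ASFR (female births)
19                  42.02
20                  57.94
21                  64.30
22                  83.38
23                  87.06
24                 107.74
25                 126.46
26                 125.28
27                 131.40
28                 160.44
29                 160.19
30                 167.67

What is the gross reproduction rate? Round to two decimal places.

1.31

Sum of female ASFRs = 42.02 + 57.94 + 64.30 + 83.38 + 87.06 + 107.74 + 126.46 + 125.28 + 131.40 + 160.44 + 160.19 + 167.67 = 1313.88
GRR = 1313.88 / 1000 = 1.31388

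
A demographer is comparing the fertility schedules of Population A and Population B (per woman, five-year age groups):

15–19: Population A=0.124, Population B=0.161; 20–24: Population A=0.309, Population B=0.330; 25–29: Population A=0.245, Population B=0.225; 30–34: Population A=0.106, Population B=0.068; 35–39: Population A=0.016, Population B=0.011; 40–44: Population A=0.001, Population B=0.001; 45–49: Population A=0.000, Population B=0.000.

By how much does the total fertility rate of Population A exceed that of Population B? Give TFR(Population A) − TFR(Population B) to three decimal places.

0.025

Population A:
  Sum of ASFRs = 0.124 + 0.309 + 0.245 + 0.106 + 0.016 + 0.001 + 0.000 = 0.801
  TFR = 5 × 0.801 = 4.005
Population B:
  Sum of ASFRs = 0.161 + 0.330 + 0.225 + 0.068 + 0.011 + 0.001 + 0.000 = 0.796
  TFR = 5 × 0.796 = 3.98
Difference = 4.005 − 3.98 = 0.025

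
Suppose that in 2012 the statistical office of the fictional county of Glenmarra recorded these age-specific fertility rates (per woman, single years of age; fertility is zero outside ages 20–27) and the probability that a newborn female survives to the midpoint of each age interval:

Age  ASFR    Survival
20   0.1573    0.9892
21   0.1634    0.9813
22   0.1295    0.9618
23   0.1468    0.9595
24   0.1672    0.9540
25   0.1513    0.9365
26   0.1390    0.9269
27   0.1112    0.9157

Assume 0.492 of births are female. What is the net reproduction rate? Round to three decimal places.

0.548

Proportion female at birth = 0.492.
Per-age-group product (1 × ASFR × survival probability):
  20: 1 × 0.1573 × 0.9892 = 0.15560
  21: 1 × 0.1634 × 0.9813 = 0.16034
  22: 1 × 0.1295 × 0.9618 = 0.12455
  23: 1 × 0.1468 × 0.9595 = 0.14085
  24: 1 × 0.1672 × 0.9540 = 0.15951
  25: 1 × 0.1513 × 0.9365 = 0.14169
  26: 1 × 0.1390 × 0.9269 = 0.12884
  27: 1 × 0.1112 × 0.9157 = 0.10183
Sum = 1.11321
NRR = 0.492 × 1.11321 = 0.54770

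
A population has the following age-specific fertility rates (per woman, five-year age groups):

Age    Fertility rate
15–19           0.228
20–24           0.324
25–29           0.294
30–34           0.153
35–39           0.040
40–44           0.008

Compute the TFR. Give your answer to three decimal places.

5.235

Sum of ASFRs = 0.228 + 0.324 + 0.294 + 0.153 + 0.040 + 0.008 = 1.047
TFR = 5 × 1.047 = 5.235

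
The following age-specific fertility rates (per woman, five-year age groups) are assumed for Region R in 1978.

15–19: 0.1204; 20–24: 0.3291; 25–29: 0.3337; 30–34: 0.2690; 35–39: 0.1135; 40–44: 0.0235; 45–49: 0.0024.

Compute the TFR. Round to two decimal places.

5.96

Sum of ASFRs = 0.1204 + 0.3291 + 0.3337 + 0.2690 + 0.1135 + 0.0235 + 0.0024 = 1.1916
TFR = 5 × 1.1916 = 5.958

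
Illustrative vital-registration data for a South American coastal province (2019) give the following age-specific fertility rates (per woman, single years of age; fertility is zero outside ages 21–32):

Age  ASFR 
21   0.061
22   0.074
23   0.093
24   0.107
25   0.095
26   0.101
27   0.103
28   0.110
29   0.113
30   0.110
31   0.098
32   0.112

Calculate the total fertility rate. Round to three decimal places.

Sum of ASFRs = 0.061 + 0.074 + 0.093 + 0.107 + 0.095 + 0.101 + 0.103 + 0.110 + 0.113 + 0.110 + 0.098 + 0.112 = 1.177
TFR = 1.177

1.177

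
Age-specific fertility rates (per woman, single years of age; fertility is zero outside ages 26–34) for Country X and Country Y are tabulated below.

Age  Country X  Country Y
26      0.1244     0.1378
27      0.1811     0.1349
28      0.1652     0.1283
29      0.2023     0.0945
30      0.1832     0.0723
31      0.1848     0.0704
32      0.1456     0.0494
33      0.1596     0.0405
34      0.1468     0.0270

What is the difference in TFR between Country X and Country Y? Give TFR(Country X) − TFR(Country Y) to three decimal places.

0.738

Country X:
  Sum of ASFRs = 0.1244 + 0.1811 + 0.1652 + 0.2023 + 0.1832 + 0.1848 + 0.1456 + 0.1596 + 0.1468 = 1.4930
  TFR = 1.493
Country Y:
  Sum of ASFRs = 0.1378 + 0.1349 + 0.1283 + 0.0945 + 0.0723 + 0.0704 + 0.0494 + 0.0405 + 0.0270 = 0.7551
  TFR = 0.7551
Difference = 1.493 − 0.7551 = 0.7379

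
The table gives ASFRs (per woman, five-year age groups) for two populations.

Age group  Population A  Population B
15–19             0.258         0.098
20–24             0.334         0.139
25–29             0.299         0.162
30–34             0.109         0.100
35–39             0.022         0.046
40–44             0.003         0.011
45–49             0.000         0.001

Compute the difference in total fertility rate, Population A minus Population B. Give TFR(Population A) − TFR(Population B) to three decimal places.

2.340

Population A:
  Sum of ASFRs = 0.258 + 0.334 + 0.299 + 0.109 + 0.022 + 0.003 + 0.000 = 1.025
  TFR = 5 × 1.025 = 5.125
Population B:
  Sum of ASFRs = 0.098 + 0.139 + 0.162 + 0.100 + 0.046 + 0.011 + 0.001 = 0.557
  TFR = 5 × 0.557 = 2.785
Difference = 5.125 − 2.785 = 2.34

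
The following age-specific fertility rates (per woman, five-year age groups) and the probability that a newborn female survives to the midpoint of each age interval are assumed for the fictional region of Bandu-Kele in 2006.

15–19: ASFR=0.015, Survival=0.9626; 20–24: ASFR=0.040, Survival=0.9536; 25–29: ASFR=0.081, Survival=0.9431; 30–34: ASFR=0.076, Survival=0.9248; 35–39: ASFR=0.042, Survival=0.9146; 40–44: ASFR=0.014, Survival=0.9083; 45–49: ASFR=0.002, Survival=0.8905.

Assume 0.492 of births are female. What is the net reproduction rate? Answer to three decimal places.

0.620

Proportion female at birth = 0.492.
Each age group contributes 5 × ASFR × survival:
  15–19: 5 × 0.015 × 0.9626 = 0.07220
  20–24: 5 × 0.040 × 0.9536 = 0.19072
  25–29: 5 × 0.081 × 0.9431 = 0.38196
  30–34: 5 × 0.076 × 0.9248 = 0.35142
  35–39: 5 × 0.042 × 0.9146 = 0.19207
  40–44: 5 × 0.014 × 0.9083 = 0.06358
  45–49: 5 × 0.002 × 0.8905 = 0.00891
Sum = 1.26086
NRR = 0.492 × 1.26086 = 0.62034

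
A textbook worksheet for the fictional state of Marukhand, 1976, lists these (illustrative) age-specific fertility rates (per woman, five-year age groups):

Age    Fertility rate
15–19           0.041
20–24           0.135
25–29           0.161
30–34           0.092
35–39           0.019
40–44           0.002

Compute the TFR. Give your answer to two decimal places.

Sum of ASFRs = 0.041 + 0.135 + 0.161 + 0.092 + 0.019 + 0.002 = 0.450
TFR = 5 × 0.450 = 2.25

2.25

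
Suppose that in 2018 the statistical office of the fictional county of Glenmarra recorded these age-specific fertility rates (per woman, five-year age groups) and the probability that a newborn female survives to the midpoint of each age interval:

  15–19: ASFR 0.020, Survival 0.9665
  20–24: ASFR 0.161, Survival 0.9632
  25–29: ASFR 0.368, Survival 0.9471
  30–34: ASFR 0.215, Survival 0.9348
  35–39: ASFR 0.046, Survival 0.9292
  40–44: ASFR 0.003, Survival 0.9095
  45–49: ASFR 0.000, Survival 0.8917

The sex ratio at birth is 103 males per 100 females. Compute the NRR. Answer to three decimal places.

Proportion female at birth = 100 / (100 + 103) = 0.49261.
Each age group contributes 5 × ASFR × survival:
  15–19: 5 × 0.020 × 0.9665 = 0.09665
  20–24: 5 × 0.161 × 0.9632 = 0.77538
  25–29: 5 × 0.368 × 0.9471 = 1.74266
  30–34: 5 × 0.215 × 0.9348 = 1.00491
  35–39: 5 × 0.046 × 0.9292 = 0.21372
  40–44: 5 × 0.003 × 0.9095 = 0.01364
  45–49: 5 × 0.000 × 0.8917 = 0.00000
Sum = 3.84696
NRR = 0.49261 × 3.84696 = 1.89505
An NRR exceeding 1 indicates intrinsic growth under these rates.

1.895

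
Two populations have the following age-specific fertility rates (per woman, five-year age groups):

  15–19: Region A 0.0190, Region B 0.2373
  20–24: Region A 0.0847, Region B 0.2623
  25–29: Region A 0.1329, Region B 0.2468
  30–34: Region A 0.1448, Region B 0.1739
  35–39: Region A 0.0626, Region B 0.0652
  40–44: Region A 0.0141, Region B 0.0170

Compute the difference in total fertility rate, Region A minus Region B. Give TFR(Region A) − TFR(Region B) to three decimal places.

-2.722

Region A:
  Sum of ASFRs = 0.0190 + 0.0847 + 0.1329 + 0.1448 + 0.0626 + 0.0141 = 0.4581
  TFR = 5 × 0.4581 = 2.2905
Region B:
  Sum of ASFRs = 0.2373 + 0.2623 + 0.2468 + 0.1739 + 0.0652 + 0.0170 = 1.0025
  TFR = 5 × 1.0025 = 5.0125
Difference = 2.2905 − 5.0125 = -2.722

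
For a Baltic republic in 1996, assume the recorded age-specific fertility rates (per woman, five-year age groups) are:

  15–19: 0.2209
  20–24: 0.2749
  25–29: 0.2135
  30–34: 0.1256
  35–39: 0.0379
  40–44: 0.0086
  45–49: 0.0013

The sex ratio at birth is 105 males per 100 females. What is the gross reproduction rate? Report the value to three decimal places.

2.153

Proportion female at birth = 100 / (100 + 105) = 0.48780.
Sum of ASFRs = 0.2209 + 0.2749 + 0.2135 + 0.1256 + 0.0379 + 0.0086 + 0.0013 = 0.8827
TFR = 5 × 0.8827 = 4.4135
GRR = 0.48780 × 4.4135 = 2.15291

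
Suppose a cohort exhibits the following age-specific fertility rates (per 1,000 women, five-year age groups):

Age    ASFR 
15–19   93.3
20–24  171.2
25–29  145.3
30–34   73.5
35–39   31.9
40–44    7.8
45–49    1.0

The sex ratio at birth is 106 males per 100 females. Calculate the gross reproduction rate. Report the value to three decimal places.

1.272

Proportion female at birth = 100 / (100 + 106) = 0.48544.
Sum of ASFRs = 93.3 + 171.2 + 145.3 + 73.5 + 31.9 + 7.8 + 1.0 = 524.0
TFR = 5 × 524.0 / 1000 = 2.62
GRR = 0.48544 × 2.62 = 1.27185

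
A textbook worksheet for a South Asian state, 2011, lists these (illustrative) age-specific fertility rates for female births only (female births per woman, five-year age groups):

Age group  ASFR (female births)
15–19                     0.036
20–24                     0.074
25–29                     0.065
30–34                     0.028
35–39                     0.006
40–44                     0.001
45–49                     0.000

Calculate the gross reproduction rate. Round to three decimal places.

1.050

Sum of female ASFRs = 0.036 + 0.074 + 0.065 + 0.028 + 0.006 + 0.001 + 0.000 = 0.210
GRR = 5 × 0.210 = 1.05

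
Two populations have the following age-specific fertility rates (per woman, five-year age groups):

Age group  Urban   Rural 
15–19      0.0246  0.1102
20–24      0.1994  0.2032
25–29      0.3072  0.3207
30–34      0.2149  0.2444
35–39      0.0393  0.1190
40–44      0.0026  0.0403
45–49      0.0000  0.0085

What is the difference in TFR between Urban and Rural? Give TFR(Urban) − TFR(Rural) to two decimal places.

Urban:
  Sum of ASFRs = 0.0246 + 0.1994 + 0.3072 + 0.2149 + 0.0393 + 0.0026 + 0.0000 = 0.7880
  TFR = 5 × 0.7880 = 3.94
Rural:
  Sum of ASFRs = 0.1102 + 0.2032 + 0.3207 + 0.2444 + 0.1190 + 0.0403 + 0.0085 = 1.0463
  TFR = 5 × 1.0463 = 5.2315
Difference = 3.94 − 5.2315 = -1.2915

-1.29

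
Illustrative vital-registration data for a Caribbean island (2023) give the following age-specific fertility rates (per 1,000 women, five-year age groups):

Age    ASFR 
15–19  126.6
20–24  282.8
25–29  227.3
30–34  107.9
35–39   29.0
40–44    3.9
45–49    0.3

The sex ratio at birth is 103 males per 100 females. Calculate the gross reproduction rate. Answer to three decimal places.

Proportion female at birth = 100 / (100 + 103) = 0.49261.
Sum of ASFRs = 126.6 + 282.8 + 227.3 + 107.9 + 29.0 + 3.9 + 0.3 = 777.8
TFR = 5 × 777.8 / 1000 = 3.889
GRR = 0.49261 × 3.889 = 1.91576

1.916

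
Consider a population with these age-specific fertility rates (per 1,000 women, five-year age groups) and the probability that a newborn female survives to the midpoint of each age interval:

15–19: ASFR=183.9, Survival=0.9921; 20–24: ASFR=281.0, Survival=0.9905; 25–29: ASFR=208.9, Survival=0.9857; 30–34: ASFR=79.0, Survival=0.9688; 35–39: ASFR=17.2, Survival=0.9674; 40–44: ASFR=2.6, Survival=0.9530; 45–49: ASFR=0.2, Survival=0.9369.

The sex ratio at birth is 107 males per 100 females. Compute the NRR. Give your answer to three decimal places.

1.842

Proportion female at birth = 100 / (100 + 107) = 0.48309.
Per-age-group product (5 × ASFR × survival probability):
  15–19: 5 × 183.9/1000 × 0.9921 = 0.91224
  20–24: 5 × 281.0/1000 × 0.9905 = 1.39165
  25–29: 5 × 208.9/1000 × 0.9857 = 1.02956
  30–34: 5 × 79.0/1000 × 0.9688 = 0.38268
  35–39: 5 × 17.2/1000 × 0.9674 = 0.08320
  40–44: 5 × 2.6/1000 × 0.9530 = 0.01239
  45–49: 5 × 0.2/1000 × 0.9369 = 0.00094
Sum = 3.81266
NRR = 0.48309 × 3.81266 = 1.84186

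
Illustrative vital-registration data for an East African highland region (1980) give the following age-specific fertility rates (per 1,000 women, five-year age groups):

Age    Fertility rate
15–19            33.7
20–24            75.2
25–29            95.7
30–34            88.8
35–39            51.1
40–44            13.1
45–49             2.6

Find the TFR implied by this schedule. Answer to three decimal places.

1.801

Sum of ASFRs = 33.7 + 75.2 + 95.7 + 88.8 + 51.1 + 13.1 + 2.6 = 360.2
TFR = 5 × 360.2 / 1000 = 1.801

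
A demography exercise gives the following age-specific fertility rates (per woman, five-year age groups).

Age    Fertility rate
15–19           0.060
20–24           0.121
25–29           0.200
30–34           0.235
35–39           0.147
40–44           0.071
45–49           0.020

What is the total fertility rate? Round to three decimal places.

Sum of ASFRs = 0.060 + 0.121 + 0.200 + 0.235 + 0.147 + 0.071 + 0.020 = 0.854
TFR = 5 × 0.854 = 4.27

4.270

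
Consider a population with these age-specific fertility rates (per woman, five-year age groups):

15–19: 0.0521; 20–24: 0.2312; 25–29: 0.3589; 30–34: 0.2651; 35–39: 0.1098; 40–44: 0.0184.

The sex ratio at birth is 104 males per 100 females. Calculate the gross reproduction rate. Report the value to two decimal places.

2.54

Proportion female at birth = 100 / (100 + 104) = 0.49020.
Sum of ASFRs = 0.0521 + 0.2312 + 0.3589 + 0.2651 + 0.1098 + 0.0184 = 1.0355
TFR = 5 × 1.0355 = 5.1775
GRR = 0.49020 × 5.1775 = 2.53801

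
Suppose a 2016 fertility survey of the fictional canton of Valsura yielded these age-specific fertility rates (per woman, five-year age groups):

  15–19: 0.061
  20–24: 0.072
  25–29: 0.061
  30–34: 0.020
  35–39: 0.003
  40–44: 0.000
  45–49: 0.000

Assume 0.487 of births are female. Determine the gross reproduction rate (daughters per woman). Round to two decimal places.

0.53

Proportion female at birth = 0.487.
Sum of ASFRs = 0.061 + 0.072 + 0.061 + 0.020 + 0.003 + 0.000 + 0.000 = 0.217
TFR = 5 × 0.217 = 1.085
GRR = 0.487 × 1.085 = 0.52840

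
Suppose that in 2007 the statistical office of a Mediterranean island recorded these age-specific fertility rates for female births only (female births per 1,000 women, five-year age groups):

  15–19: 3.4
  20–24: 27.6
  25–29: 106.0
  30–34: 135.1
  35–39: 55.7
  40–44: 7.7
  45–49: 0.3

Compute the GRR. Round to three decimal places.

Sum of female ASFRs = 3.4 + 27.6 + 106.0 + 135.1 + 55.7 + 7.7 + 0.3 = 335.8
GRR = 5 × 335.8 / 1000 = 1.679

1.679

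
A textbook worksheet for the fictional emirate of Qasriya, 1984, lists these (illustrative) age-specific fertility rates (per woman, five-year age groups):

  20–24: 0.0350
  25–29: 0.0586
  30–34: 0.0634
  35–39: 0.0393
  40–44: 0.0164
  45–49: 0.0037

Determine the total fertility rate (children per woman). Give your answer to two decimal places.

Sum of ASFRs = 0.0350 + 0.0586 + 0.0634 + 0.0393 + 0.0164 + 0.0037 = 0.2164
TFR = 5 × 0.2164 = 1.082

1.08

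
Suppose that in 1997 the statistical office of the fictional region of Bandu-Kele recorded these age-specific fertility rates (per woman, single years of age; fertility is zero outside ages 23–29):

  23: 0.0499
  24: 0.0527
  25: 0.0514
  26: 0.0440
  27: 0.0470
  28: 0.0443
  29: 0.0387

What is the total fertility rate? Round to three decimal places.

Sum of ASFRs = 0.0499 + 0.0527 + 0.0514 + 0.0440 + 0.0470 + 0.0443 + 0.0387 = 0.3280
TFR = 0.328

0.328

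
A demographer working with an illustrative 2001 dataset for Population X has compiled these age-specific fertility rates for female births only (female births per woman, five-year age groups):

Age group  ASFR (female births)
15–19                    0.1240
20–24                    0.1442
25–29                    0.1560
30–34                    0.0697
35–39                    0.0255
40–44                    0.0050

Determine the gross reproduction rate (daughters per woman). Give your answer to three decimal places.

2.622

Sum of female ASFRs = 0.1240 + 0.1442 + 0.1560 + 0.0697 + 0.0255 + 0.0050 = 0.5244
GRR = 5 × 0.5244 = 2.622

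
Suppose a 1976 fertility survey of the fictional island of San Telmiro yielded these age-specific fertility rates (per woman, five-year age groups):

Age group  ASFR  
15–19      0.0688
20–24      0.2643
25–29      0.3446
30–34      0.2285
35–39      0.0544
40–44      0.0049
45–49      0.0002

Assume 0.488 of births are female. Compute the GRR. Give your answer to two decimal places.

Proportion female at birth = 0.488.
Sum of ASFRs = 0.0688 + 0.2643 + 0.3446 + 0.2285 + 0.0544 + 0.0049 + 0.0002 = 0.9657
TFR = 5 × 0.9657 = 4.8285
GRR = 0.488 × 4.8285 = 2.35631

2.36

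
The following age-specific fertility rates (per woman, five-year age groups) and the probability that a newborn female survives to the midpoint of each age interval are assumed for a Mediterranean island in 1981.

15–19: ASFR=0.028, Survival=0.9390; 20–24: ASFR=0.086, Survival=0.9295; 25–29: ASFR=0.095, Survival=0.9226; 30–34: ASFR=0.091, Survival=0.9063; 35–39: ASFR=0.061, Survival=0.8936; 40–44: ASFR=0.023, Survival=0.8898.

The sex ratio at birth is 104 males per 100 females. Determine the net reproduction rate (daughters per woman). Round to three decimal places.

0.861

Proportion female at birth = 100 / (100 + 104) = 0.49020.
Survival-weighted fertility by age (5·fₓ·Sₓ):
  15–19: 5 × 0.028 × 0.9390 = 0.13146
  20–24: 5 × 0.086 × 0.9295 = 0.39969
  25–29: 5 × 0.095 × 0.9226 = 0.43824
  30–34: 5 × 0.091 × 0.9063 = 0.41237
  35–39: 5 × 0.061 × 0.8936 = 0.27255
  40–44: 5 × 0.023 × 0.8898 = 0.10233
Sum = 1.75664
NRR = 0.49020 × 1.75664 = 0.86110
NRR < 1, so the cohort does not fully replace itself.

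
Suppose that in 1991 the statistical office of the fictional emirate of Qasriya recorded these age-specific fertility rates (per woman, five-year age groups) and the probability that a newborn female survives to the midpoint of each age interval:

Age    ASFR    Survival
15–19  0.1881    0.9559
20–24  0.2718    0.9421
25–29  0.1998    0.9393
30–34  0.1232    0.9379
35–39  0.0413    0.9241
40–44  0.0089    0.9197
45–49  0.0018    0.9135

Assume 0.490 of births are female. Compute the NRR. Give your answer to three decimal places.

1.928

Proportion female at birth = 0.490.
Weighting each age-specific rate by interval width and survival:
  15–19: 5 × 0.1881 × 0.9559 = 0.89902
  20–24: 5 × 0.2718 × 0.9421 = 1.28031
  25–29: 5 × 0.1998 × 0.9393 = 0.93836
  30–34: 5 × 0.1232 × 0.9379 = 0.57775
  35–39: 5 × 0.0413 × 0.9241 = 0.19083
  40–44: 5 × 0.0089 × 0.9197 = 0.04093
  45–49: 5 × 0.0018 × 0.9135 = 0.00822
Sum = 3.93542
NRR = 0.490 × 3.93542 = 1.92836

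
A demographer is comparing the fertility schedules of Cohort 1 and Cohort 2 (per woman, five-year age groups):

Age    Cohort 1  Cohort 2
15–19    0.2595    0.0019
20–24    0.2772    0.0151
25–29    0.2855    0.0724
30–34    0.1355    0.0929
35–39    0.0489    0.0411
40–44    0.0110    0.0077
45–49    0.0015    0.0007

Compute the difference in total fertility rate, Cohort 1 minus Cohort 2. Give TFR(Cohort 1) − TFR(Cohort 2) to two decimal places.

Cohort 1:
  Sum of ASFRs = 0.2595 + 0.2772 + 0.2855 + 0.1355 + 0.0489 + 0.0110 + 0.0015 = 1.0191
  TFR = 5 × 1.0191 = 5.0955
Cohort 2:
  Sum of ASFRs = 0.0019 + 0.0151 + 0.0724 + 0.0929 + 0.0411 + 0.0077 + 0.0007 = 0.2318
  TFR = 5 × 0.2318 = 1.159
Difference = 5.0955 − 1.159 = 3.9365

3.94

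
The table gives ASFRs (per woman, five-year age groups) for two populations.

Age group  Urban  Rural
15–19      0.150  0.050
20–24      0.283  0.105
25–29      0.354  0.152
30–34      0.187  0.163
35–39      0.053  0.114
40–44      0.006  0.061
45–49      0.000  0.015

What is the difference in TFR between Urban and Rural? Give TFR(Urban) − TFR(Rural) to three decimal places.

Urban:
  Sum of ASFRs = 0.150 + 0.283 + 0.354 + 0.187 + 0.053 + 0.006 + 0.000 = 1.033
  TFR = 5 × 1.033 = 5.165
Rural:
  Sum of ASFRs = 0.050 + 0.105 + 0.152 + 0.163 + 0.114 + 0.061 + 0.015 = 0.660
  TFR = 5 × 0.660 = 3.3
Difference = 5.165 − 3.3 = 1.865

1.865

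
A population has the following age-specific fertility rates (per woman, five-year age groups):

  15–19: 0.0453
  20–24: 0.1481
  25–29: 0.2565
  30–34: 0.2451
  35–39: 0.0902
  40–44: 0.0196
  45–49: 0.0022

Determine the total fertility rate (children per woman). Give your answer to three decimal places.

4.035

Sum of ASFRs = 0.0453 + 0.1481 + 0.2565 + 0.2451 + 0.0902 + 0.0196 + 0.0022 = 0.8070
TFR = 5 × 0.8070 = 4.035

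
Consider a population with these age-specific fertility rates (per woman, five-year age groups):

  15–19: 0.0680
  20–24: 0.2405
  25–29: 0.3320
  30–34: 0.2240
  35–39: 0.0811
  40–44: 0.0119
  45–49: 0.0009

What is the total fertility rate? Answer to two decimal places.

4.79

Sum of ASFRs = 0.0680 + 0.2405 + 0.3320 + 0.2240 + 0.0811 + 0.0119 + 0.0009 = 0.9584
TFR = 5 × 0.9584 = 4.792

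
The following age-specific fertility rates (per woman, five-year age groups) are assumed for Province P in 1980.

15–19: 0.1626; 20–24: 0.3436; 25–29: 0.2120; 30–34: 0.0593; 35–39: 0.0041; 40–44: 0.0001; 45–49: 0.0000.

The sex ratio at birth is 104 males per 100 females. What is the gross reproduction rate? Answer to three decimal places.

1.916

Proportion female at birth = 100 / (100 + 104) = 0.49020.
Sum of ASFRs = 0.1626 + 0.3436 + 0.2120 + 0.0593 + 0.0041 + 0.0001 + 0.0000 = 0.7817
TFR = 5 × 0.7817 = 3.9085
GRR = 0.49020 × 3.9085 = 1.91595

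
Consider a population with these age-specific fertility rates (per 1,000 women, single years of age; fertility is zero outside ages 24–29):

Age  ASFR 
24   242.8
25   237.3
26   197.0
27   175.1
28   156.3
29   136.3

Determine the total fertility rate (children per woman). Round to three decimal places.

Sum of ASFRs = 242.8 + 237.3 + 197.0 + 175.1 + 156.3 + 136.3 = 1144.8
TFR = 1144.8 / 1000 = 1.1448

1.145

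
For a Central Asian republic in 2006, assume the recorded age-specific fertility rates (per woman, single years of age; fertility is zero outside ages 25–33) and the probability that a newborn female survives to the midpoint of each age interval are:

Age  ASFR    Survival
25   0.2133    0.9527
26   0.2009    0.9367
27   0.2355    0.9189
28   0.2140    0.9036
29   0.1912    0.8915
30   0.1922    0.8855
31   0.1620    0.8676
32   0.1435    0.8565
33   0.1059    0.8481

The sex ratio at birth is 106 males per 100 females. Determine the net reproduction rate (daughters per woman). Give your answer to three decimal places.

0.726

Proportion female at birth = 100 / (100 + 106) = 0.48544.
Weighting each age-specific rate by interval width and survival:
  25: 1 × 0.2133 × 0.9527 = 0.20321
  26: 1 × 0.2009 × 0.9367 = 0.18818
  27: 1 × 0.2355 × 0.9189 = 0.21640
  28: 1 × 0.2140 × 0.9036 = 0.19337
  29: 1 × 0.1912 × 0.8915 = 0.17045
  30: 1 × 0.1922 × 0.8855 = 0.17019
  31: 1 × 0.1620 × 0.8676 = 0.14055
  32: 1 × 0.1435 × 0.8565 = 0.12291
  33: 1 × 0.1059 × 0.8481 = 0.08981
Sum = 1.49507
NRR = 0.48544 × 1.49507 = 0.72577
An NRR under 1 implies long-run decline under these rates.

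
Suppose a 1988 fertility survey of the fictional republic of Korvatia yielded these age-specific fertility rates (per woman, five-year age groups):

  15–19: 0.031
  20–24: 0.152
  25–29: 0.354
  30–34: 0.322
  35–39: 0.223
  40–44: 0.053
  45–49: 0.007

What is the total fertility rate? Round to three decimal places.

5.710

Sum of ASFRs = 0.031 + 0.152 + 0.354 + 0.322 + 0.223 + 0.053 + 0.007 = 1.142
TFR = 5 × 1.142 = 5.71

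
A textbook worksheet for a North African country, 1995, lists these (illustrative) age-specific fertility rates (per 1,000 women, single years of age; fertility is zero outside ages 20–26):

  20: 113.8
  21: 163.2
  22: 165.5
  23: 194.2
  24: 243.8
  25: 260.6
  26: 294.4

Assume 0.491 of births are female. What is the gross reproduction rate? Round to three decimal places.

0.705

Proportion female at birth = 0.491.
Sum of ASFRs = 113.8 + 163.2 + 165.5 + 194.2 + 243.8 + 260.6 + 294.4 = 1435.5
TFR = 1435.5 / 1000 = 1.4355
GRR = 0.491 × 1.4355 = 0.70483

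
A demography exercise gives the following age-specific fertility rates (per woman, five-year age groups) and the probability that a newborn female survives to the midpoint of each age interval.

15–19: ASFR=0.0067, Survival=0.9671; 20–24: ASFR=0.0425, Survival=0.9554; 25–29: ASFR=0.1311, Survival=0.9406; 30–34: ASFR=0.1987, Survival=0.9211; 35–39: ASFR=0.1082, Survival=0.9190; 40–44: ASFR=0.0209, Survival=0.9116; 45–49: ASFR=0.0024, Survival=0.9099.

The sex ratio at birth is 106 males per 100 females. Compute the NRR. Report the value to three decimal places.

Proportion female at birth = 100 / (100 + 106) = 0.48544.
Per-age-group product (5 × ASFR × survival probability):
  15–19: 5 × 0.0067 × 0.9671 = 0.03240
  20–24: 5 × 0.0425 × 0.9554 = 0.20302
  25–29: 5 × 0.1311 × 0.9406 = 0.61656
  30–34: 5 × 0.1987 × 0.9211 = 0.91511
  35–39: 5 × 0.1082 × 0.9190 = 0.49718
  40–44: 5 × 0.0209 × 0.9116 = 0.09526
  45–49: 5 × 0.0024 × 0.9099 = 0.01092
Sum = 2.37045
NRR = 0.48544 × 2.37045 = 1.15071
NRR > 1, so each generation more than replaces itself.

1.151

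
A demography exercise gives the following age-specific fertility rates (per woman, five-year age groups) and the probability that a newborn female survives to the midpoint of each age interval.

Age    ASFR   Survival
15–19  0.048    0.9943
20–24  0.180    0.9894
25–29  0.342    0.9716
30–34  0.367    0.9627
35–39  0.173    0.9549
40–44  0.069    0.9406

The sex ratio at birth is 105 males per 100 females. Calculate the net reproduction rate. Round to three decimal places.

2.784

Proportion female at birth = 100 / (100 + 105) = 0.48780.
Per-age-group product (5 × ASFR × survival probability):
  15–19: 5 × 0.048 × 0.9943 = 0.23863
  20–24: 5 × 0.180 × 0.9894 = 0.89046
  25–29: 5 × 0.342 × 0.9716 = 1.66144
  30–34: 5 × 0.367 × 0.9627 = 1.76655
  35–39: 5 × 0.173 × 0.9549 = 0.82599
  40–44: 5 × 0.069 × 0.9406 = 0.32451
Sum = 5.70758
NRR = 0.48780 × 5.70758 = 2.78416
NRR > 1, so each generation more than replaces itself.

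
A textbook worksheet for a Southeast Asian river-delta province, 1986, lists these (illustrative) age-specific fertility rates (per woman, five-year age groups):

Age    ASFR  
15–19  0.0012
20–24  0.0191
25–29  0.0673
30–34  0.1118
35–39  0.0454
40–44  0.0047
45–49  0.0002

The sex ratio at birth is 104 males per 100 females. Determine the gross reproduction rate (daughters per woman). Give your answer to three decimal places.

Proportion female at birth = 100 / (100 + 104) = 0.49020.
Sum of ASFRs = 0.0012 + 0.0191 + 0.0673 + 0.1118 + 0.0454 + 0.0047 + 0.0002 = 0.2497
TFR = 5 × 0.2497 = 1.2485
GRR = 0.49020 × 1.2485 = 0.61201

0.612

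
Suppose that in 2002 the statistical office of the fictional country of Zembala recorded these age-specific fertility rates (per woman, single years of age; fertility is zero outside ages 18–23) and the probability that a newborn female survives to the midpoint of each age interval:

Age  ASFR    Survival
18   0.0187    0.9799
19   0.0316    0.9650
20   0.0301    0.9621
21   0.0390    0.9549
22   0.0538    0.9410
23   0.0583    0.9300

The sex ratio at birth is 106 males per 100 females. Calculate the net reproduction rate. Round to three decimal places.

0.107

Proportion female at birth = 100 / (100 + 106) = 0.48544.
Per-age-group product (1 × ASFR × survival probability):
  18: 1 × 0.0187 × 0.9799 = 0.01832
  19: 1 × 0.0316 × 0.9650 = 0.03049
  20: 1 × 0.0301 × 0.9621 = 0.02896
  21: 1 × 0.0390 × 0.9549 = 0.03724
  22: 1 × 0.0538 × 0.9410 = 0.05063
  23: 1 × 0.0583 × 0.9300 = 0.05422
Sum = 0.21986
NRR = 0.48544 × 0.21986 = 0.10673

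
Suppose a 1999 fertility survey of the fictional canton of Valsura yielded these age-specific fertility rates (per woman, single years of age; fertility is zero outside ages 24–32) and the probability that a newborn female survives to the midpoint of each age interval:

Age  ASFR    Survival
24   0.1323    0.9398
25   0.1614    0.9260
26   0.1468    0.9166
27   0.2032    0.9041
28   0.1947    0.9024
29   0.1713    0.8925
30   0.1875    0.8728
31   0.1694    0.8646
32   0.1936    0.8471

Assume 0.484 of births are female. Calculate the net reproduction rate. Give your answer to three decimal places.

Proportion female at birth = 0.484.
Weighting each age-specific rate by interval width and survival:
  24: 1 × 0.1323 × 0.9398 = 0.12434
  25: 1 × 0.1614 × 0.9260 = 0.14946
  26: 1 × 0.1468 × 0.9166 = 0.13456
  27: 1 × 0.2032 × 0.9041 = 0.18371
  28: 1 × 0.1947 × 0.9024 = 0.17570
  29: 1 × 0.1713 × 0.8925 = 0.15289
  30: 1 × 0.1875 × 0.8728 = 0.16365
  31: 1 × 0.1694 × 0.8646 = 0.14646
  32: 1 × 0.1936 × 0.8471 = 0.16400
Sum = 1.39477
NRR = 0.484 × 1.39477 = 0.67507
NRR < 1, so the cohort does not fully replace itself.

0.675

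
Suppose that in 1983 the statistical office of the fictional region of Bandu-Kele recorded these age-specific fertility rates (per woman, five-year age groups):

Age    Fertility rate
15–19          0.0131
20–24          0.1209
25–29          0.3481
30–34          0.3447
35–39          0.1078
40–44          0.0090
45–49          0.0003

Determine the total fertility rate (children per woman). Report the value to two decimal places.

Sum of ASFRs = 0.0131 + 0.1209 + 0.3481 + 0.3447 + 0.1078 + 0.0090 + 0.0003 = 0.9439
TFR = 5 × 0.9439 = 4.7195

4.72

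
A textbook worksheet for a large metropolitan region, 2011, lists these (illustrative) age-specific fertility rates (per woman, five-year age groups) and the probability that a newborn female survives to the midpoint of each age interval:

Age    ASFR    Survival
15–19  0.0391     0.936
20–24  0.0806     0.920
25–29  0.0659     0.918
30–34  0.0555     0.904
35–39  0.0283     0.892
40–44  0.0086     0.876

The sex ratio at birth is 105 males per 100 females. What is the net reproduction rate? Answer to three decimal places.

Proportion female at birth = 100 / (100 + 105) = 0.48780.
Each age group contributes 5 × ASFR × survival:
  15–19: 5 × 0.0391 × 0.936 = 0.18299
  20–24: 5 × 0.0806 × 0.920 = 0.37076
  25–29: 5 × 0.0659 × 0.918 = 0.30248
  30–34: 5 × 0.0555 × 0.904 = 0.25086
  35–39: 5 × 0.0283 × 0.892 = 0.12622
  40–44: 5 × 0.0086 × 0.876 = 0.03767
Sum = 1.27098
NRR = 0.48780 × 1.27098 = 0.61998

0.620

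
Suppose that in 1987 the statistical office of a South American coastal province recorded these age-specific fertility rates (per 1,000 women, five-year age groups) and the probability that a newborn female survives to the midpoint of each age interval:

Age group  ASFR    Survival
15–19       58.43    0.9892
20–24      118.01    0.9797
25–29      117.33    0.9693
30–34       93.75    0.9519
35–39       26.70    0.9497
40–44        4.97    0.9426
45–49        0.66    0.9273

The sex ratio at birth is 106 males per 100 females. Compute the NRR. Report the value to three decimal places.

Proportion female at birth = 100 / (100 + 106) = 0.48544.
Survival-weighted fertility by age (5·fₓ·Sₓ):
  15–19: 5 × 58.43/1000 × 0.9892 = 0.28899
  20–24: 5 × 118.01/1000 × 0.9797 = 0.57807
  25–29: 5 × 117.33/1000 × 0.9693 = 0.56864
  30–34: 5 × 93.75/1000 × 0.9519 = 0.44620
  35–39: 5 × 26.70/1000 × 0.9497 = 0.12678
  40–44: 5 × 4.97/1000 × 0.9426 = 0.02342
  45–49: 5 × 0.66/1000 × 0.9273 = 0.00306
Sum = 2.03516
NRR = 0.48544 × 2.03516 = 0.98795

0.988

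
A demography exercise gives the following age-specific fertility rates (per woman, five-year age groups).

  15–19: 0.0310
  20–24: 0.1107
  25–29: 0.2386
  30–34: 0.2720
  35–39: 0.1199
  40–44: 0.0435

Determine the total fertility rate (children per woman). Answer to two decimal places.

Sum of ASFRs = 0.0310 + 0.1107 + 0.2386 + 0.2720 + 0.1199 + 0.0435 = 0.8157
TFR = 5 × 0.8157 = 4.0785

4.08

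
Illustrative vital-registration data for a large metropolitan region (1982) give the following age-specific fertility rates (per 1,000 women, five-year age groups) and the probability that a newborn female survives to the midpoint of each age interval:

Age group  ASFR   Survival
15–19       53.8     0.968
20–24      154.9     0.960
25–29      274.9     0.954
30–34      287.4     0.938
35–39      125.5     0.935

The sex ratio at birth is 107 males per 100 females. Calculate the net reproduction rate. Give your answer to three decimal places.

Proportion female at birth = 100 / (100 + 107) = 0.48309.
Survival-weighted fertility by age (5·fₓ·Sₓ):
  15–19: 5 × 53.8/1000 × 0.968 = 0.26039
  20–24: 5 × 154.9/1000 × 0.960 = 0.74352
  25–29: 5 × 274.9/1000 × 0.954 = 1.31127
  30–34: 5 × 287.4/1000 × 0.938 = 1.34791
  35–39: 5 × 125.5/1000 × 0.935 = 0.58671
Sum = 4.24980
NRR = 0.48309 × 4.24980 = 2.05304
NRR > 1, so each generation more than replaces itself.

2.053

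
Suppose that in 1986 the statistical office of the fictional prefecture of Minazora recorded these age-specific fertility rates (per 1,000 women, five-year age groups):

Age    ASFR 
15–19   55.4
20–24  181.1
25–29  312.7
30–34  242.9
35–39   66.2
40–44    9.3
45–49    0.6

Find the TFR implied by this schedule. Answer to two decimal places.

Sum of ASFRs = 55.4 + 181.1 + 312.7 + 242.9 + 66.2 + 9.3 + 0.6 = 868.2
TFR = 5 × 868.2 / 1000 = 4.341

4.34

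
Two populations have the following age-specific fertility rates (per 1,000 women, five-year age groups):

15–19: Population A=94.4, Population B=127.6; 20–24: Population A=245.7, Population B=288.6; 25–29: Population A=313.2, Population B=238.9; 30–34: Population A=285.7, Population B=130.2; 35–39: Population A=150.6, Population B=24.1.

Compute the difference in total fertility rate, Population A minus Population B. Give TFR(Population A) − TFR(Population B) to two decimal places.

Population A:
  Sum of ASFRs = 94.4 + 245.7 + 313.2 + 285.7 + 150.6 = 1089.6
  TFR = 5 × 1089.6 / 1000 = 5.448
Population B:
  Sum of ASFRs = 127.6 + 288.6 + 238.9 + 130.2 + 24.1 = 809.4
  TFR = 5 × 809.4 / 1000 = 4.047
Difference = 5.448 − 4.047 = 1.401

1.40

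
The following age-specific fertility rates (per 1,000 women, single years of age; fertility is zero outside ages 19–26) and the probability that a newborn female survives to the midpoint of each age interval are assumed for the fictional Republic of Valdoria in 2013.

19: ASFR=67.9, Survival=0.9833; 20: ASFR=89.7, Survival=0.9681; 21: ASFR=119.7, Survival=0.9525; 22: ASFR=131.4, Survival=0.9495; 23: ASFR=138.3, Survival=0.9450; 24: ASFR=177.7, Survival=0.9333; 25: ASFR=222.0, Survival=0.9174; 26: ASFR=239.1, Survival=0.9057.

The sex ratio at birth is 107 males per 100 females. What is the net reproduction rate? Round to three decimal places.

0.536

Proportion female at birth = 100 / (100 + 107) = 0.48309.
Per-age-group product (1 × ASFR × survival probability):
  19: 1 × 67.9/1000 × 0.9833 = 0.06677
  20: 1 × 89.7/1000 × 0.9681 = 0.08684
  21: 1 × 119.7/1000 × 0.9525 = 0.11401
  22: 1 × 131.4/1000 × 0.9495 = 0.12476
  23: 1 × 138.3/1000 × 0.9450 = 0.13069
  24: 1 × 177.7/1000 × 0.9333 = 0.16585
  25: 1 × 222.0/1000 × 0.9174 = 0.20366
  26: 1 × 239.1/1000 × 0.9057 = 0.21655
Sum = 1.10913
NRR = 0.48309 × 1.10913 = 0.53581
An NRR under 1 implies long-run decline under these rates.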